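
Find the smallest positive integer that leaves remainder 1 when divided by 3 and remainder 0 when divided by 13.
M = 3 × 13 = 39. M₁ = 13, y₁ ≡ 1 (mod 3). M₂ = 3, y₂ ≡ 9 (mod 13). n = 1×13×1 + 0×3×9 ≡ 13 (mod 39). The smallest positive such number is 13.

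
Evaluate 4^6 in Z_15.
6 = 4 + 2 (binary 110). Repeated squaring mod 15: 4^1 ≡ 4; 4^2 ≡ 4² = 16 ≡ 1; 4^4 ≡ 1² = 1 ≡ 1. Multiply: 4^6 = 4^4 × 4^2 ≡ 1 × 1 (mod 15): 1 × 1 = 1 ≡ 1. So 4^6 ≡ 1 (mod 15).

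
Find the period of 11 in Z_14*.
Powers of 11 mod 14: 11^1≡11, 11^2≡9, 11^3≡1. Order = 3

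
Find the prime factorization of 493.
17 × 29

Divide by primes starting from smallest:
493 ÷ 17 = 29
29 ÷ 29 = 1

493 = 17 × 29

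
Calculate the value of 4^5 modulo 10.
5 = 4 + 1 (binary 101). Repeated squaring mod 10: 4^1 ≡ 4; 4^2 ≡ 4² = 16 ≡ 6; 4^4 ≡ 6² = 36 ≡ 6. Multiply: 4^5 = 4^4 × 4^1 ≡ 6 × 4 (mod 10): 6 × 4 = 24 ≡ 4. So 4^5 ≡ 4 (mod 10).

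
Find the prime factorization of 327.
3 × 109

Divide by primes starting from smallest:
327 ÷ 3 = 109
109 ÷ 109 = 1

327 = 3 × 109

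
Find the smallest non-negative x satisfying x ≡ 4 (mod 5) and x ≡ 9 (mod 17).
M = 5 × 17 = 85. M₁ = 17, y₁ ≡ 3 (mod 5). M₂ = 5, y₂ ≡ 7 (mod 17). x = 4×17×3 + 9×5×7 ≡ 9 (mod 85)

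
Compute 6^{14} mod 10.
6

Using successive squaring:
Binary expansion of 14: 1110
Powers of 6 mod 10 (each is the square of the previous):
  6^1 ≡ 6 (mod 10)
  6^2 ≡ 6² = 36 ≡ 6 (mod 10)
  6^4 ≡ 6² = 36 ≡ 6 (mod 10)
  6^8 ≡ 6² = 36 ≡ 6 (mod 10)
14 = 8 + 4 + 2, so 6^14 = 6^8 × 6^4 × 6^2 ≡ 6 × 6 × 6 (mod 10)
Multiplying step by step:
  6 × 6 = 36 ≡ 6 (mod 10)
  6 × 6 = 36 ≡ 6 (mod 10)
Result: 6^14 ≡ 6 (mod 10)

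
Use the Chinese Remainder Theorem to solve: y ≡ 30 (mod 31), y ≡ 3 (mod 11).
278

Using the Chinese Remainder Theorem:
M = product of moduli = 341
For equation 1: M_1 = 11, 11 ≡ 11 (mod 31), inverse of 11 mod 31 is 17 (check: 11 × 17 = 187 ≡ 1 (mod 31))
For equation 2: M_2 = 31, 31 ≡ 9 (mod 11), inverse of 31 mod 11 is 5 (check: 9 × 5 = 45 ≡ 1 (mod 11))
Combine: y ≡ Σ r_i×M_i×(M_i⁻¹ mod m_i) = 30×11×17 + 3×31×5 = 5610 + 465 = 6075
6075 mod 341 = 278
y ≡ 278 (mod 341)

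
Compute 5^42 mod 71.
Using repeated squaring. 42 = 32 + 8 + 2 (binary 101010). Repeated squaring mod 71: 5^1 ≡ 5; 5^2 ≡ 5² = 25 ≡ 25; 5^4 ≡ 25² = 625 ≡ 57; 5^8 ≡ 57² = 3249 ≡ 54; 5^16 ≡ 54² = 2916 ≡ 5; 5^32 ≡ 5² = 25 ≡ 25. Multiply: 5^42 = 5^32 × 5^8 × 5^2 ≡ 25 × 54 × 25 (mod 71): 25 × 54 = 1350 ≡ 1; 1 × 25 = 25 ≡ 25. So 5^42 ≡ 25 (mod 71).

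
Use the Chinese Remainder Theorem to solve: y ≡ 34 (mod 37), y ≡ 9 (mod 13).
256

Using the Chinese Remainder Theorem:
M = product of moduli = 481
For equation 1: M_1 = 13, 13 ≡ 13 (mod 37), inverse of 13 mod 37 is 20 (check: 13 × 20 = 260 ≡ 1 (mod 37))
For equation 2: M_2 = 37, 37 ≡ 11 (mod 13), inverse of 37 mod 13 is 6 (check: 11 × 6 = 66 ≡ 1 (mod 13))
Combine: y ≡ Σ r_i×M_i×(M_i⁻¹ mod m_i) = 34×13×20 + 9×37×6 = 8840 + 1998 = 10838
10838 mod 481 = 256
y ≡ 256 (mod 481)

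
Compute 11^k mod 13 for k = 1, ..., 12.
g^1, g^2, ..., g^{12} mod 13: {11, 4, 5, 3, 7, 12, 2, 9, 8, 10, 6, 1}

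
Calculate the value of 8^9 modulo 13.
9 = 8 + 1 (binary 1001). Repeated squaring mod 13: 8^1 ≡ 8; 8^2 ≡ 8² = 64 ≡ 12; 8^4 ≡ 12² = 144 ≡ 1; 8^8 ≡ 1² = 1 ≡ 1. Multiply: 8^9 = 8^8 × 8^1 ≡ 1 × 8 (mod 13): 1 × 8 = 8 ≡ 8. So 8^9 ≡ 8 (mod 13).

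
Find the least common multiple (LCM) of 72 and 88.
792

First find GCD(72, 88) using the Euclidean algorithm:
72 = 0 × 88 + 72
88 = 1 × 72 + 16
72 = 4 × 16 + 8
16 = 2 × 8 + 0
GCD(72, 88) = 8

LCM formula: LCM(a, b) = (a × b) / GCD(a, b)
LCM(72, 88) = (72 × 88) / 8
LCM(72, 88) = 6336 / 8
LCM(72, 88) = 792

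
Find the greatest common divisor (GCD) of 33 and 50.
1

Using the Euclidean algorithm:
33 = 0 × 50 + 33
50 = 1 × 33 + 17
33 = 1 × 17 + 16
17 = 1 × 16 + 1
16 = 16 × 1 + 0

GCD(33, 50) = 1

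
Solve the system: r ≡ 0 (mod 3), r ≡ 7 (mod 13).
M = 3 × 13 = 39. M₁ = 13, y₁ ≡ 1 (mod 3). M₂ = 3, y₂ ≡ 9 (mod 13). r = 0×13×1 + 7×3×9 ≡ 33 (mod 39)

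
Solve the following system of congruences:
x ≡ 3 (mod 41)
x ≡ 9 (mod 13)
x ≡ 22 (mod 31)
12918

Using the Chinese Remainder Theorem:
M = product of moduli = 16523
For equation 1: M_1 = 403, 403 ≡ 34 (mod 41), inverse of 403 mod 41 is 35 (check: 34 × 35 = 1190 ≡ 1 (mod 41))
For equation 2: M_2 = 1271, 1271 ≡ 10 (mod 13), inverse of 1271 mod 13 is 4 (check: 10 × 4 = 40 ≡ 1 (mod 13))
For equation 3: M_3 = 533, 533 ≡ 6 (mod 31), inverse of 533 mod 31 is 26 (check: 6 × 26 = 156 ≡ 1 (mod 31))
Combine: x ≡ Σ r_i×M_i×(M_i⁻¹ mod m_i) = 3×403×35 + 9×1271×4 + 22×533×26 = 42315 + 45756 + 304876 = 392947
392947 mod 16523 = 12918
x ≡ 12918 (mod 16523)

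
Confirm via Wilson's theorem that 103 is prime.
(102)! mod 103 = 102. Since this equals -1 (mod 103), Wilson confirms 103 is prime.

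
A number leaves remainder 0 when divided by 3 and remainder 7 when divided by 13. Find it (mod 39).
M = 3 × 13 = 39. M₁ = 13, y₁ ≡ 1 (mod 3). M₂ = 3, y₂ ≡ 9 (mod 13). m = 0×13×1 + 7×3×9 ≡ 33 (mod 39)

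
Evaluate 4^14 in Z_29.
Using repeated squaring. 14 = 8 + 4 + 2 (binary 1110). Repeated squaring mod 29: 4^1 ≡ 4; 4^2 ≡ 4² = 16 ≡ 16; 4^4 ≡ 16² = 256 ≡ 24; 4^8 ≡ 24² = 576 ≡ 25. Multiply: 4^14 = 4^8 × 4^4 × 4^2 ≡ 25 × 24 × 16 (mod 29): 25 × 24 = 600 ≡ 20; 20 × 16 = 320 ≡ 1. So 4^14 ≡ 1 (mod 29).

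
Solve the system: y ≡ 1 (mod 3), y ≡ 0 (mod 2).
M = 3 × 2 = 6. M₁ = 2, y₁ ≡ 2 (mod 3). M₂ = 3, y₂ ≡ 1 (mod 2). y = 1×2×2 + 0×3×1 ≡ 4 (mod 6)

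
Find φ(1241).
1152

Prime factorization: 1241 = 17 × 73
Using the formula φ(n) = n × Π(1 - 1/p) for each prime factor p:
φ(1241) = 1241 × (1 - 1/17) × (1 - 1/73)
φ(1241) = 1152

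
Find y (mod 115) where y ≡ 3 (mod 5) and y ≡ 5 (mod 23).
M = 5 × 23 = 115. M₁ = 23, y₁ ≡ 2 (mod 5). M₂ = 5, y₂ ≡ 14 (mod 23). y = 3×23×2 + 5×5×14 ≡ 28 (mod 115)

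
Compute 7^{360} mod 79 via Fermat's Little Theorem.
67

By Fermat's Little Theorem, a^(p-1) ≡ 1 (mod p) for prime p and gcd(a, p) = 1
Here p = 79, so 7^78 ≡ 1 (mod 79)
We can reduce the exponent: 360 mod 78 = 48
So 7^360 ≡ 7^48 (mod 79)
Computing: 7^48 mod 79 = 67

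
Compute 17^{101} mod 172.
109

Using successive squaring:
Binary expansion of 101: 1100101
Powers of 17 mod 172 (each is the square of the previous):
  17^1 ≡ 17 (mod 172)
  17^2 ≡ 17² = 289 ≡ 117 (mod 172)
  17^4 ≡ 117² = 13689 ≡ 101 (mod 172)
  17^8 ≡ 101² = 10201 ≡ 53 (mod 172)
  17^16 ≡ 53² = 2809 ≡ 57 (mod 172)
  17^32 ≡ 57² = 3249 ≡ 153 (mod 172)
  17^64 ≡ 153² = 23409 ≡ 17 (mod 172)
101 = 64 + 32 + 4 + 1, so 17^101 = 17^64 × 17^32 × 17^4 × 17^1 ≡ 17 × 153 × 101 × 17 (mod 172)
Multiplying step by step:
  17 × 153 = 2601 ≡ 21 (mod 172)
  21 × 101 = 2121 ≡ 57 (mod 172)
  57 × 17 = 969 ≡ 109 (mod 172)
Result: 17^101 ≡ 109 (mod 172)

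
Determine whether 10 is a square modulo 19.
By Euler's criterion: 10^{9} ≡ 18 (mod 19). Since this equals -1 (≡ 18), 10 is not a QR.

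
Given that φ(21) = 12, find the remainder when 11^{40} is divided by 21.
By Euler: 11^{12} ≡ 1 (mod 21) since gcd(11, 21) = 1. 40 = 3×12 + 4. So 11^{40} ≡ 11^{4} ≡ 4 (mod 21)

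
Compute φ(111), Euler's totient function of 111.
72

Prime factorization: 111 = 3 × 37
Using the formula φ(n) = n × Π(1 - 1/p) for each prime factor p:
φ(111) = 111 × (1 - 1/3) × (1 - 1/37)
φ(111) = 72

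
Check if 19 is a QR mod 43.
By Euler's criterion: 19^{21} ≡ 42 (mod 43). Since this equals -1 (≡ 42), 19 is not a QR.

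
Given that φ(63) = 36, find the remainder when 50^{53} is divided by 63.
By Euler: 50^{36} ≡ 1 (mod 63) since gcd(50, 63) = 1. 53 = 1×36 + 17. So 50^{53} ≡ 50^{17} ≡ 29 (mod 63)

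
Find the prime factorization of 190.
2 × 5 × 19

Divide by primes starting from smallest:
190 ÷ 2 = 95
95 ÷ 5 = 19
19 ÷ 19 = 1

190 = 2 × 5 × 19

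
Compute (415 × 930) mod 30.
0

(415 × 930) = 385950
385950 mod 30 = 0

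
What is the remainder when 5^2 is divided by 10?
2 = 2 (binary 10). Repeated squaring mod 10: 5^1 ≡ 5; 5^2 ≡ 5² = 25 ≡ 5. So 5^2 ≡ 5 (mod 10).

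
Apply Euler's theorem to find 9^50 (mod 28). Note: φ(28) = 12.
By Euler: 9^{12} ≡ 1 (mod 28) since gcd(9, 28) = 1. 50 = 4×12 + 2. So 9^{50} ≡ 9^{2} ≡ 25 (mod 28)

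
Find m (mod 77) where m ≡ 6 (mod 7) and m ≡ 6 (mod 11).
M = 7 × 11 = 77. M₁ = 11, y₁ ≡ 2 (mod 7). M₂ = 7, y₂ ≡ 8 (mod 11). m = 6×11×2 + 6×7×8 ≡ 6 (mod 77)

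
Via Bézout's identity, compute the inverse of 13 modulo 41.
Extended GCD: 13(19) + 41(-6) = 1. So 13^(-1) ≡ 19 ≡ 19 (mod 41). Verify: 13 × 19 = 247 ≡ 1 (mod 41)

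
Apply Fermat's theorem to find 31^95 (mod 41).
By Fermat: 31^{40} ≡ 1 (mod 41). 95 = 2×40 + 15. So 31^{95} ≡ 31^{15} ≡ 40 (mod 41)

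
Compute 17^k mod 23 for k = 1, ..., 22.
g^1, g^2, ..., g^{22} mod 23: {17, 13, 14, 8, 21, 12, 20, 18, 7, 4, 22, 6, 10, 9, 15, 2, 11, 3, 5, 16, 19, 1}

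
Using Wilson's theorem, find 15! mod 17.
(16)! = (15)! × (16) ≡ -1 (mod 17). So (15)! ≡ -1 × (16)^(-1) ≡ (-1)×(-1) = 1 (mod 17)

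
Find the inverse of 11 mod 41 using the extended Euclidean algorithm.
Extended GCD: 11(15) + 41(-4) = 1. So 11^(-1) ≡ 15 ≡ 15 (mod 41). Verify: 11 × 15 = 165 ≡ 1 (mod 41)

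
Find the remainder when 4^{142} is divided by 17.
By Fermat: 4^{16} ≡ 1 (mod 17). 142 = 8×16 + 14. So 4^{142} ≡ 4^{14} ≡ 16 (mod 17)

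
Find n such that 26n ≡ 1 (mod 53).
26^(-1) ≡ 51 (mod 53). Verification: 26 × 51 = 1326 ≡ 1 (mod 53)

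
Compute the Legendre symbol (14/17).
(14/17) = 14^{8} mod 17 = -1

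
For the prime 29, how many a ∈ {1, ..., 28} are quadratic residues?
For prime 29, there are (p-1)/2 = (29-1)/2 = 14 quadratic residues (excluding 0).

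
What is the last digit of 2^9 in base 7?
9 = 8 + 1 (binary 1001). Repeated squaring mod 7: 2^1 ≡ 2; 2^2 ≡ 2² = 4 ≡ 4; 2^4 ≡ 4² = 16 ≡ 2; 2^8 ≡ 2² = 4 ≡ 4. Multiply: 2^9 = 2^8 × 2^1 ≡ 4 × 2 (mod 7): 4 × 2 = 8 ≡ 1. So 2^9 ≡ 1 (mod 7).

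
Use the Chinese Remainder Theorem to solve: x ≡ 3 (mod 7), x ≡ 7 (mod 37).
192

Using the Chinese Remainder Theorem:
M = product of moduli = 259
For equation 1: M_1 = 37, 37 ≡ 2 (mod 7), inverse of 37 mod 7 is 4 (check: 2 × 4 = 8 ≡ 1 (mod 7))
For equation 2: M_2 = 7, 7 ≡ 7 (mod 37), inverse of 7 mod 37 is 16 (check: 7 × 16 = 112 ≡ 1 (mod 37))
Combine: x ≡ Σ r_i×M_i×(M_i⁻¹ mod m_i) = 3×37×4 + 7×7×16 = 444 + 784 = 1228
1228 mod 259 = 192
x ≡ 192 (mod 259)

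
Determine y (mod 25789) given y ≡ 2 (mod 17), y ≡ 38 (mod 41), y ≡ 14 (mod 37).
14962

Using the Chinese Remainder Theorem:
M = product of moduli = 25789
For equation 1: M_1 = 1517, 1517 ≡ 4 (mod 17), inverse of 1517 mod 17 is 13 (check: 4 × 13 = 52 ≡ 1 (mod 17))
For equation 2: M_2 = 629, 629 ≡ 14 (mod 41), inverse of 629 mod 41 is 3 (check: 14 × 3 = 42 ≡ 1 (mod 41))
For equation 3: M_3 = 697, 697 ≡ 31 (mod 37), inverse of 697 mod 37 is 6 (check: 31 × 6 = 186 ≡ 1 (mod 37))
Combine: y ≡ Σ r_i×M_i×(M_i⁻¹ mod m_i) = 2×1517×13 + 38×629×3 + 14×697×6 = 39442 + 71706 + 58548 = 169696
169696 mod 25789 = 14962
y ≡ 14962 (mod 25789)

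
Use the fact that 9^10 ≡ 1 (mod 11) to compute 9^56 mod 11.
By Fermat: 9^{10} ≡ 1 (mod 11). 56 = 5×10 + 6. So 9^{56} ≡ 9^{6} ≡ 9 (mod 11)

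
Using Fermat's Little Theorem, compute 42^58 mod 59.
By Fermat's Little Theorem, 42^{58} ≡ 1 (mod 59) since 59 is prime and gcd(42, 59) = 1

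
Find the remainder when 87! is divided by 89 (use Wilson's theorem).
(88)! = (87)! × (88) ≡ -1 (mod 89). So (87)! ≡ -1 × (88)^(-1) ≡ (-1)×(-1) = 1 (mod 89)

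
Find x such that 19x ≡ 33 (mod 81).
6

Since gcd(19, 81) = 1 divides 33, a solution exists.
Multiply both sides by the inverse of 19 mod 81:
  19^(-1) mod 81 = 64
  x ≡ 64 × 33 ≡ 2112 ≡ 6 (mod 81)
Verification: 19 × 6 = 114 = 1 × 81 + 33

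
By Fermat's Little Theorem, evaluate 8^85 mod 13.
By Fermat: 8^{12} ≡ 1 (mod 13). 85 = 7×12 + 1. So 8^{85} ≡ 8^{1} ≡ 8 (mod 13)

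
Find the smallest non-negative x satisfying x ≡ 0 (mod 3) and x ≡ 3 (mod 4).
M = 3 × 4 = 12. M₁ = 4, y₁ ≡ 1 (mod 3). M₂ = 3, y₂ ≡ 3 (mod 4). x = 0×4×1 + 3×3×3 ≡ 3 (mod 12)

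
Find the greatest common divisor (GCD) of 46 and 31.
1

Using the Euclidean algorithm:
46 = 1 × 31 + 15
31 = 2 × 15 + 1
15 = 15 × 1 + 0

GCD(46, 31) = 1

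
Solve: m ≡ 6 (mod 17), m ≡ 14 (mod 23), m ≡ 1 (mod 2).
M = 17 × 23 × 2 = 782. M₁ = 46, y₁ ≡ 10 (mod 17). M₂ = 34, y₂ ≡ 21 (mod 23). M₃ = 391, y₃ ≡ 1 (mod 2). m = 6×46×10 + 14×34×21 + 1×391×1 ≡ 635 (mod 782)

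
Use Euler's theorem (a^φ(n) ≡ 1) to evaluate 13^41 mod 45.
By Euler: 13^{24} ≡ 1 (mod 45) since gcd(13, 45) = 1. 41 = 1×24 + 17. So 13^{41} ≡ 13^{17} ≡ 43 (mod 45)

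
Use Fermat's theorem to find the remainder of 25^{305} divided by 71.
1

By Fermat's Little Theorem, a^(p-1) ≡ 1 (mod p) for prime p and gcd(a, p) = 1
Here p = 71, so 25^70 ≡ 1 (mod 71)
We can reduce the exponent: 305 mod 70 = 25
So 25^305 ≡ 25^25 (mod 71)
Computing: 25^25 mod 71 = 1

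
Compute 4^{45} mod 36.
28

Using successive squaring:
Binary expansion of 45: 101101
Powers of 4 mod 36 (each is the square of the previous):
  4^1 ≡ 4 (mod 36)
  4^2 ≡ 4² = 16 ≡ 16 (mod 36)
  4^4 ≡ 16² = 256 ≡ 4 (mod 36)
  4^8 ≡ 4² = 16 ≡ 16 (mod 36)
  4^16 ≡ 16² = 256 ≡ 4 (mod 36)
  4^32 ≡ 4² = 16 ≡ 16 (mod 36)
45 = 32 + 8 + 4 + 1, so 4^45 = 4^32 × 4^8 × 4^4 × 4^1 ≡ 16 × 16 × 4 × 4 (mod 36)
Multiplying step by step:
  16 × 16 = 256 ≡ 4 (mod 36)
  4 × 4 = 16 ≡ 16 (mod 36)
  16 × 4 = 64 ≡ 28 (mod 36)
Result: 4^45 ≡ 28 (mod 36)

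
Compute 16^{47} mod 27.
13

Using successive squaring:
Binary expansion of 47: 101111
Powers of 16 mod 27 (each is the square of the previous):
  16^1 ≡ 16 (mod 27)
  16^2 ≡ 16² = 256 ≡ 13 (mod 27)
  16^4 ≡ 13² = 169 ≡ 7 (mod 27)
  16^8 ≡ 7² = 49 ≡ 22 (mod 27)
  16^16 ≡ 22² = 484 ≡ 25 (mod 27)
  16^32 ≡ 25² = 625 ≡ 4 (mod 27)
47 = 32 + 8 + 4 + 2 + 1, so 16^47 = 16^32 × 16^8 × 16^4 × 16^2 × 16^1 ≡ 4 × 22 × 7 × 13 × 16 (mod 27)
Multiplying step by step:
  4 × 22 = 88 ≡ 7 (mod 27)
  7 × 7 = 49 ≡ 22 (mod 27)
  22 × 13 = 286 ≡ 16 (mod 27)
  16 × 16 = 256 ≡ 13 (mod 27)
Result: 16^47 ≡ 13 (mod 27)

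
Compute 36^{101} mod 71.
16

Using successive squaring:
Binary expansion of 101: 1100101
Powers of 36 mod 71 (each is the square of the previous):
  36^1 ≡ 36 (mod 71)
  36^2 ≡ 36² = 1296 ≡ 18 (mod 71)
  36^4 ≡ 18² = 324 ≡ 40 (mod 71)
  36^8 ≡ 40² = 1600 ≡ 38 (mod 71)
  36^16 ≡ 38² = 1444 ≡ 24 (mod 71)
  36^32 ≡ 24² = 576 ≡ 8 (mod 71)
  36^64 ≡ 8² = 64 ≡ 64 (mod 71)
101 = 64 + 32 + 4 + 1, so 36^101 = 36^64 × 36^32 × 36^4 × 36^1 ≡ 64 × 8 × 40 × 36 (mod 71)
Multiplying step by step:
  64 × 8 = 512 ≡ 15 (mod 71)
  15 × 40 = 600 ≡ 32 (mod 71)
  32 × 36 = 1152 ≡ 16 (mod 71)
Result: 36^101 ≡ 16 (mod 71)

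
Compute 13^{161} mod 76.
41

Using successive squaring:
Binary expansion of 161: 10100001
Powers of 13 mod 76 (each is the square of the previous):
  13^1 ≡ 13 (mod 76)
  13^2 ≡ 13² = 169 ≡ 17 (mod 76)
  13^4 ≡ 17² = 289 ≡ 61 (mod 76)
  13^8 ≡ 61² = 3721 ≡ 73 (mod 76)
  13^16 ≡ 73² = 5329 ≡ 9 (mod 76)
  13^32 ≡ 9² = 81 ≡ 5 (mod 76)
  13^64 ≡ 5² = 25 ≡ 25 (mod 76)
  13^128 ≡ 25² = 625 ≡ 17 (mod 76)
161 = 128 + 32 + 1, so 13^161 = 13^128 × 13^32 × 13^1 ≡ 17 × 5 × 13 (mod 76)
Multiplying step by step:
  17 × 5 = 85 ≡ 9 (mod 76)
  9 × 13 = 117 ≡ 41 (mod 76)
Result: 13^161 ≡ 41 (mod 76)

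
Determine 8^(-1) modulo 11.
8^(-1) ≡ 7 (mod 11). Verification: 8 × 7 = 56 ≡ 1 (mod 11)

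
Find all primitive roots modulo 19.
Primitive roots mod 19: {2, 3, 10, 13, 14, 15}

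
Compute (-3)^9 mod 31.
(-3) ≡ 28 (mod 31). 9 = 8 + 1 (binary 1001). Repeated squaring mod 31: 28^1 ≡ 28; 28^2 ≡ 28² = 784 ≡ 9; 28^4 ≡ 9² = 81 ≡ 19; 28^8 ≡ 19² = 361 ≡ 20. Multiply: (-3)^9 ≡ 28^8 × 28^1 ≡ 20 × 28 (mod 31): 20 × 28 = 560 ≡ 2. So (-3)^9 ≡ 2 (mod 31).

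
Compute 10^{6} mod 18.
10

Using successive squaring:
Binary expansion of 6: 110
Powers of 10 mod 18 (each is the square of the previous):
  10^1 ≡ 10 (mod 18)
  10^2 ≡ 10² = 100 ≡ 10 (mod 18)
  10^4 ≡ 10² = 100 ≡ 10 (mod 18)
6 = 4 + 2, so 10^6 = 10^4 × 10^2 ≡ 10 × 10 (mod 18)
Multiplying step by step:
  10 × 10 = 100 ≡ 10 (mod 18)
Result: 10^6 ≡ 10 (mod 18)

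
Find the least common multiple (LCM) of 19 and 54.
1026

First find GCD(19, 54) using the Euclidean algorithm:
19 = 0 × 54 + 19
54 = 2 × 19 + 16
19 = 1 × 16 + 3
16 = 5 × 3 + 1
3 = 3 × 1 + 0
GCD(19, 54) = 1

LCM formula: LCM(a, b) = (a × b) / GCD(a, b)
LCM(19, 54) = (19 × 54) / 1
LCM(19, 54) = 1026 / 1
LCM(19, 54) = 1026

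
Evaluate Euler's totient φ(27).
18

Prime factorization: 27 = 3^3
Using the formula φ(n) = n × Π(1 - 1/p) for each prime factor p:
φ(27) = 27 × (1 - 1/3)
φ(27) = 18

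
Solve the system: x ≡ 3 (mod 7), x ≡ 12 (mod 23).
M = 7 × 23 = 161. M₁ = 23, y₁ ≡ 4 (mod 7). M₂ = 7, y₂ ≡ 10 (mod 23). x = 3×23×4 + 12×7×10 ≡ 150 (mod 161)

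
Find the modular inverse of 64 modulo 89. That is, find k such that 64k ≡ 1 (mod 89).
32

Using Extended Euclidean Algorithm:
gcd(64, 89) = 1
Bezout coefficients: 64 × 32 + 89 × -23 = 1
So 64 × 32 ≡ 1 (mod 89)
The inverse is 32 mod 89 = 32
Verification: 64 × 32 = 2048 = 23 × 89 + 1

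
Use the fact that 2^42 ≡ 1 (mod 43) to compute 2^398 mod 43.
By Fermat: 2^{42} ≡ 1 (mod 43). 398 ≡ 20 (mod 42). So 2^{398} ≡ 2^{20} ≡ 21 (mod 43)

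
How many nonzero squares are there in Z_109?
For prime 109, there are (p-1)/2 = (109-1)/2 = 54 quadratic residues (excluding 0).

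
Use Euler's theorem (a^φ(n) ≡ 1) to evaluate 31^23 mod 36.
By Euler: 31^{12} ≡ 1 (mod 36) since gcd(31, 36) = 1. 23 = 1×12 + 11. So 31^{23} ≡ 31^{11} ≡ 7 (mod 36)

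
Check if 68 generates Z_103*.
p - 1 = 102 has prime divisors 2, 3, 17. Check 68^(102/q) mod 103 for each: 68^(102/2) = 68^51 ≡ 1, 68^(102/3) = 68^34 ≡ 46, 68^(102/17) = 68^6 ≡ 8 (mod 103). Since 68^51 ≡ 1 (mod 103), the order of 68 divides 51 (in fact the order is 51) ≠ 102, so it is not a primitive root.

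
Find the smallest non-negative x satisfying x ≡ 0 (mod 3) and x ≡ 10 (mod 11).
M = 3 × 11 = 33. M₁ = 11, y₁ ≡ 2 (mod 3). M₂ = 3, y₂ ≡ 4 (mod 11). x = 0×11×2 + 10×3×4 ≡ 21 (mod 33)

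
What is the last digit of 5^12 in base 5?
Using repeated squaring. 5 ≡ 0 (mod 5). 12 = 8 + 4 (binary 1100). Repeated squaring mod 5: 0^1 ≡ 0; 0^2 ≡ 0² = 0 ≡ 0; 0^4 ≡ 0² = 0 ≡ 0; 0^8 ≡ 0² = 0 ≡ 0. Multiply: 5^12 ≡ 0^8 × 0^4 ≡ 0 × 0 (mod 5): 0 × 0 = 0 ≡ 0. So 5^12 ≡ 0 (mod 5).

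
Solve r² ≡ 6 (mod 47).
The square roots of 6 mod 47 are 37 and 10. Verify: 37² = 1369 ≡ 6 (mod 47)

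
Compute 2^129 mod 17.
Using Fermat: 2^{16} ≡ 1 (mod 17). 129 ≡ 1 (mod 16). So 2^{129} ≡ 2^{1} ≡ 2 (mod 17)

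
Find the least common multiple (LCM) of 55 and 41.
2255

First find GCD(55, 41) using the Euclidean algorithm:
55 = 1 × 41 + 14
41 = 2 × 14 + 13
14 = 1 × 13 + 1
13 = 13 × 1 + 0
GCD(55, 41) = 1

LCM formula: LCM(a, b) = (a × b) / GCD(a, b)
LCM(55, 41) = (55 × 41) / 1
LCM(55, 41) = 2255 / 1
LCM(55, 41) = 2255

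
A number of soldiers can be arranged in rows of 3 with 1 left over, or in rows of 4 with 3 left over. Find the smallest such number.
M = 3 × 4 = 12. M₁ = 4, y₁ ≡ 1 (mod 3). M₂ = 3, y₂ ≡ 3 (mod 4). r = 1×4×1 + 3×3×3 ≡ 7 (mod 12). The smallest positive such number is 7.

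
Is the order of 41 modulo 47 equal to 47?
No, the actual order is 46, not 47.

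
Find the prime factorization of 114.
2 × 3 × 19

Divide by primes starting from smallest:
114 ÷ 2 = 57
57 ÷ 3 = 19
19 ÷ 19 = 1

114 = 2 × 3 × 19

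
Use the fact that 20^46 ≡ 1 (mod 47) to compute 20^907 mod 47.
By Fermat: 20^{46} ≡ 1 (mod 47). 907 ≡ 33 (mod 46). So 20^{907} ≡ 20^{33} ≡ 22 (mod 47)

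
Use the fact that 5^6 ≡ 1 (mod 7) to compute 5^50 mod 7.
By Fermat: 5^{6} ≡ 1 (mod 7). 50 = 8×6 + 2. So 5^{50} ≡ 5^{2} ≡ 4 (mod 7)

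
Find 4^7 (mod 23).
7 = 4 + 2 + 1 (binary 111). Repeated squaring mod 23: 4^1 ≡ 4; 4^2 ≡ 4² = 16 ≡ 16; 4^4 ≡ 16² = 256 ≡ 3. Multiply: 4^7 = 4^4 × 4^2 × 4^1 ≡ 3 × 16 × 4 (mod 23): 3 × 16 = 48 ≡ 2; 2 × 4 = 8 ≡ 8. So 4^7 ≡ 8 (mod 23).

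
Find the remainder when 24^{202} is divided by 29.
By Fermat: 24^{28} ≡ 1 (mod 29). 202 = 7×28 + 6. So 24^{202} ≡ 24^{6} ≡ 23 (mod 29)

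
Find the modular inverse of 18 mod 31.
18^(-1) ≡ 19 (mod 31). Verification: 18 × 19 = 342 ≡ 1 (mod 31)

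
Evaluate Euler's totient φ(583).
520

Prime factorization: 583 = 11 × 53
Using the formula φ(n) = n × Π(1 - 1/p) for each prime factor p:
φ(583) = 583 × (1 - 1/11) × (1 - 1/53)
φ(583) = 520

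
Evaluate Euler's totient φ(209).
180

Prime factorization: 209 = 11 × 19
Using the formula φ(n) = n × Π(1 - 1/p) for each prime factor p:
φ(209) = 209 × (1 - 1/11) × (1 - 1/19)
φ(209) = 180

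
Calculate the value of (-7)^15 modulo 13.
Using Fermat: (-7)^{12} ≡ 1 (mod 13). 15 ≡ 3 (mod 12). So (-7)^{15} ≡ (-7)^{3} ≡ 8 (mod 13)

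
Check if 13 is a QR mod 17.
By Euler's criterion: 13^{8} ≡ 1 (mod 17). Since this equals 1, 13 is a QR.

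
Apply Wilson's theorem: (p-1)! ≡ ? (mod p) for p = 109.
By Wilson's theorem, (108)! ≡ -1 ≡ 108 (mod 109)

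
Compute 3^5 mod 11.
5 = 4 + 1 (binary 101). Repeated squaring mod 11: 3^1 ≡ 3; 3^2 ≡ 3² = 9 ≡ 9; 3^4 ≡ 9² = 81 ≡ 4. Multiply: 3^5 = 3^4 × 3^1 ≡ 4 × 3 (mod 11): 4 × 3 = 12 ≡ 1. So 3^5 ≡ 1 (mod 11).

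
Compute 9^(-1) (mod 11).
5

Using Extended Euclidean Algorithm:
gcd(9, 11) = 1
Bezout coefficients: 9 × 5 + 11 × -4 = 1
So 9 × 5 ≡ 1 (mod 11)
The inverse is 5 mod 11 = 5
Verification: 9 × 5 = 45 = 4 × 11 + 1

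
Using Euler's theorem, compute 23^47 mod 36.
By Euler: 23^{12} ≡ 1 (mod 36) since gcd(23, 36) = 1. 47 = 3×12 + 11. So 23^{47} ≡ 23^{11} ≡ 11 (mod 36)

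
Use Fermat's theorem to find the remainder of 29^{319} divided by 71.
50

By Fermat's Little Theorem, a^(p-1) ≡ 1 (mod p) for prime p and gcd(a, p) = 1
Here p = 71, so 29^70 ≡ 1 (mod 71)
We can reduce the exponent: 319 mod 70 = 39
So 29^319 ≡ 29^39 (mod 71)
Computing: 29^39 mod 71 = 50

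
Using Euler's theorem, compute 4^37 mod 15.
By Euler: 4^{8} ≡ 1 (mod 15) since gcd(4, 15) = 1. 37 = 4×8 + 5. So 4^{37} ≡ 4^{5} ≡ 4 (mod 15)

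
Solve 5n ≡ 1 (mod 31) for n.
5^(-1) ≡ 25 (mod 31). Verification: 5 × 25 = 125 ≡ 1 (mod 31)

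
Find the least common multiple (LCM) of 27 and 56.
1512

First find GCD(27, 56) using the Euclidean algorithm:
27 = 0 × 56 + 27
56 = 2 × 27 + 2
27 = 13 × 2 + 1
2 = 2 × 1 + 0
GCD(27, 56) = 1

LCM formula: LCM(a, b) = (a × b) / GCD(a, b)
LCM(27, 56) = (27 × 56) / 1
LCM(27, 56) = 1512 / 1
LCM(27, 56) = 1512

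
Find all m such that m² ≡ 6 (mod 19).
The square roots of 6 mod 19 are 5 and 14. Verify: 5² = 25 ≡ 6 (mod 19)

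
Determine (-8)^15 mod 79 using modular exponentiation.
Using repeated squaring. (-8) ≡ 71 (mod 79). 15 = 8 + 4 + 2 + 1 (binary 1111). Repeated squaring mod 79: 71^1 ≡ 71; 71^2 ≡ 71² = 5041 ≡ 64; 71^4 ≡ 64² = 4096 ≡ 67; 71^8 ≡ 67² = 4489 ≡ 65. Multiply: (-8)^15 ≡ 71^8 × 71^4 × 71^2 × 71^1 ≡ 65 × 67 × 64 × 71 (mod 79): 65 × 67 = 4355 ≡ 10; 10 × 64 = 640 ≡ 8; 8 × 71 = 568 ≡ 15. So (-8)^15 ≡ 15 (mod 79).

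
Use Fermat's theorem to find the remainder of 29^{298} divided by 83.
69

By Fermat's Little Theorem, a^(p-1) ≡ 1 (mod p) for prime p and gcd(a, p) = 1
Here p = 83, so 29^82 ≡ 1 (mod 83)
We can reduce the exponent: 298 mod 82 = 52
So 29^298 ≡ 29^52 (mod 83)
Computing: 29^52 mod 83 = 69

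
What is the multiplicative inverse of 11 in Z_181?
11^(-1) ≡ 33 (mod 181). Verification: 11 × 33 = 363 ≡ 1 (mod 181)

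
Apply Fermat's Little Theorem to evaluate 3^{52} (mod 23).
6

By Fermat's Little Theorem, a^(p-1) ≡ 1 (mod p) for prime p and gcd(a, p) = 1
Here p = 23, so 3^22 ≡ 1 (mod 23)
We can reduce the exponent: 52 mod 22 = 8
So 3^52 ≡ 3^8 (mod 23)
Computing: 3^8 mod 23 = 6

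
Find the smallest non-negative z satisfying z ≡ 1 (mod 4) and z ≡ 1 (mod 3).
M = 4 × 3 = 12. M₁ = 3, y₁ ≡ 3 (mod 4). M₂ = 4, y₂ ≡ 1 (mod 3). z = 1×3×3 + 1×4×1 ≡ 1 (mod 12)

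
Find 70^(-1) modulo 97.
79

Using Extended Euclidean Algorithm:
gcd(70, 97) = 1
Bezout coefficients: 70 × -18 + 97 × 13 = 1
So 70 × -18 ≡ 1 (mod 97)
The inverse is -18 mod 97 = 79
Verification: 70 × 79 = 5530 = 57 × 97 + 1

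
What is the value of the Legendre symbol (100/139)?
(100/139) = 100^{69} mod 139 = 1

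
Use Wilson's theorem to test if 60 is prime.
(59)! mod 60 = 0. Since 0 ≢ -1 (mod 60), 60 is not prime.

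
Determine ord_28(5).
Powers of 5 mod 28: 5^1≡5, 5^2≡25, 5^3≡13, 5^4≡9, 5^5≡17, 5^6≡1. Order = 6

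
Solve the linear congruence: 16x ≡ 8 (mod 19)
10

Since gcd(16, 19) = 1 divides 8, a solution exists.
Multiply both sides by the inverse of 16 mod 19:
  16^(-1) mod 19 = 6
  x ≡ 6 × 8 ≡ 48 ≡ 10 (mod 19)
Verification: 16 × 10 = 160 = 8 × 19 + 8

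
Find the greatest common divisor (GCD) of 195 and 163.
1

Using the Euclidean algorithm:
195 = 1 × 163 + 32
163 = 5 × 32 + 3
32 = 10 × 3 + 2
3 = 1 × 2 + 1
2 = 2 × 1 + 0

GCD(195, 163) = 1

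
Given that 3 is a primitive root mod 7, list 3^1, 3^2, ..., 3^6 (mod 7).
g^1, g^2, ..., g^{6} mod 7: {3, 2, 6, 4, 5, 1}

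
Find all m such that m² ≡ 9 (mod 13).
The square roots of 9 mod 13 are 3 and 10. Verify: 3² = 9 ≡ 9 (mod 13)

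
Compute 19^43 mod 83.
Using repeated squaring. 43 = 32 + 8 + 2 + 1 (binary 101011). Repeated squaring mod 83: 19^1 ≡ 19; 19^2 ≡ 19² = 361 ≡ 29; 19^4 ≡ 29² = 841 ≡ 11; 19^8 ≡ 11² = 121 ≡ 38; 19^16 ≡ 38² = 1444 ≡ 33; 19^32 ≡ 33² = 1089 ≡ 10. Multiply: 19^43 = 19^32 × 19^8 × 19^2 × 19^1 ≡ 10 × 38 × 29 × 19 (mod 83): 10 × 38 = 380 ≡ 48; 48 × 29 = 1392 ≡ 64; 64 × 19 = 1216 ≡ 54. So 19^43 ≡ 54 (mod 83).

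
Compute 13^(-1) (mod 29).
13^(-1) ≡ 9 (mod 29). Verification: 13 × 9 = 117 ≡ 1 (mod 29)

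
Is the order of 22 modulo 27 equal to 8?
No, the actual order is 9, not 8.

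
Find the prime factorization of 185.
5 × 37

Divide by primes starting from smallest:
185 ÷ 5 = 37
37 ÷ 37 = 1

185 = 5 × 37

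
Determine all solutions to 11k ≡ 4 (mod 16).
12

Since gcd(11, 16) = 1 divides 4, a solution exists.
Multiply both sides by the inverse of 11 mod 16:
  11^(-1) mod 16 = 3
  x ≡ 3 × 4 ≡ 12 ≡ 12 (mod 16)
Verification: 11 × 12 = 132 = 8 × 16 + 4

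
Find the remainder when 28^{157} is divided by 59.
By Fermat: 28^{58} ≡ 1 (mod 59). 157 = 2×58 + 41. So 28^{157} ≡ 28^{41} ≡ 20 (mod 59)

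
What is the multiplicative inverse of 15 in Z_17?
8

Using Extended Euclidean Algorithm:
gcd(15, 17) = 1
Bezout coefficients: 15 × 8 + 17 × -7 = 1
So 15 × 8 ≡ 1 (mod 17)
The inverse is 8 mod 17 = 8
Verification: 15 × 8 = 120 = 7 × 17 + 1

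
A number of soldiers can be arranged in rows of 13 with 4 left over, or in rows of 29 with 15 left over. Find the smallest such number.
M = 13 × 29 = 377. M₁ = 29, y₁ ≡ 9 (mod 13). M₂ = 13, y₂ ≡ 9 (mod 29). r = 4×29×9 + 15×13×9 ≡ 160 (mod 377). The smallest positive such number is 160.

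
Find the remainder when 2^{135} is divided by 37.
By Fermat: 2^{36} ≡ 1 (mod 37). 135 = 3×36 + 27. So 2^{135} ≡ 2^{27} ≡ 6 (mod 37)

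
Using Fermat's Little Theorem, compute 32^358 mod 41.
By Fermat: 32^{40} ≡ 1 (mod 41). 358 = 8×40 + 38. So 32^{358} ≡ 32^{38} ≡ 40 (mod 41)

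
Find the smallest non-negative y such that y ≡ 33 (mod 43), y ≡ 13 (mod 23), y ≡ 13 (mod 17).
1968

Using the Chinese Remainder Theorem:
M = product of moduli = 16813
For equation 1: M_1 = 391, 391 ≡ 4 (mod 43), inverse of 391 mod 43 is 11 (check: 4 × 11 = 44 ≡ 1 (mod 43))
For equation 2: M_2 = 731, 731 ≡ 18 (mod 23), inverse of 731 mod 23 is 9 (check: 18 × 9 = 162 ≡ 1 (mod 23))
For equation 3: M_3 = 989, 989 ≡ 3 (mod 17), inverse of 989 mod 17 is 6 (check: 3 × 6 = 18 ≡ 1 (mod 17))
Combine: y ≡ Σ r_i×M_i×(M_i⁻¹ mod m_i) = 33×391×11 + 13×731×9 + 13×989×6 = 141933 + 85527 + 77142 = 304602
304602 mod 16813 = 1968
y ≡ 1968 (mod 16813)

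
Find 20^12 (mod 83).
Using repeated squaring. 12 = 8 + 4 (binary 1100). Repeated squaring mod 83: 20^1 ≡ 20; 20^2 ≡ 20² = 400 ≡ 68; 20^4 ≡ 68² = 4624 ≡ 59; 20^8 ≡ 59² = 3481 ≡ 78. Multiply: 20^12 = 20^8 × 20^4 ≡ 78 × 59 (mod 83): 78 × 59 = 4602 ≡ 37. So 20^12 ≡ 37 (mod 83).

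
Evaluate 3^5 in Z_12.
5 = 4 + 1 (binary 101). Repeated squaring mod 12: 3^1 ≡ 3; 3^2 ≡ 3² = 9 ≡ 9; 3^4 ≡ 9² = 81 ≡ 9. Multiply: 3^5 = 3^4 × 3^1 ≡ 9 × 3 (mod 12): 9 × 3 = 27 ≡ 3. So 3^5 ≡ 3 (mod 12).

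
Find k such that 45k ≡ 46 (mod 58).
50

Since gcd(45, 58) = 1 divides 46, a solution exists.
Multiply both sides by the inverse of 45 mod 58:
  45^(-1) mod 58 = 49
  x ≡ 49 × 46 ≡ 2254 ≡ 50 (mod 58)
Verification: 45 × 50 = 2250 = 38 × 58 + 46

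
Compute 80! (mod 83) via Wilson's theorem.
(82)! = (80)! × (81) × (82) ≡ -1 (mod 83). So (80)! ≡ -1 × [(82)(81)]^(-1) ≡ 41 (mod 83)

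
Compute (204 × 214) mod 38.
32

(204 × 214) = 43656
43656 mod 38 = 32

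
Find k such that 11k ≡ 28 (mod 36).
32

Since gcd(11, 36) = 1 divides 28, a solution exists.
Multiply both sides by the inverse of 11 mod 36:
  11^(-1) mod 36 = 23
  x ≡ 23 × 28 ≡ 644 ≡ 32 (mod 36)
Verification: 11 × 32 = 352 = 9 × 36 + 28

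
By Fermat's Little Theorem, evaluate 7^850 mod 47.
By Fermat: 7^{46} ≡ 1 (mod 47). 850 ≡ 22 (mod 46). So 7^{850} ≡ 7^{22} ≡ 27 (mod 47)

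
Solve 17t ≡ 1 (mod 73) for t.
17^(-1) ≡ 43 (mod 73). Verification: 17 × 43 = 731 ≡ 1 (mod 73)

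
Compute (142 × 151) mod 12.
10

(142 × 151) = 21442
21442 mod 12 = 10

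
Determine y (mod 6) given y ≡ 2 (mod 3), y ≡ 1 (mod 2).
5

Using the Chinese Remainder Theorem:
M = product of moduli = 6
For equation 1: M_1 = 2, 2 ≡ 2 (mod 3), inverse of 2 mod 3 is 2 (check: 2 × 2 = 4 ≡ 1 (mod 3))
For equation 2: M_2 = 3, 3 ≡ 1 (mod 2), inverse of 3 mod 2 is 1 (check: 1 × 1 = 1 ≡ 1 (mod 2))
Combine: y ≡ Σ r_i×M_i×(M_i⁻¹ mod m_i) = 2×2×2 + 1×3×1 = 8 + 3 = 11
11 mod 6 = 5
y ≡ 5 (mod 6)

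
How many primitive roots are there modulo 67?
20

The number of primitive roots modulo p is φ(p-1) = φ(66)
φ(66) = 20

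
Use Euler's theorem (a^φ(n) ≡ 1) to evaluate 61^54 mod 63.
By Euler: 61^{36} ≡ 1 (mod 63) since gcd(61, 63) = 1. 54 = 1×36 + 18. So 61^{54} ≡ 61^{18} ≡ 1 (mod 63)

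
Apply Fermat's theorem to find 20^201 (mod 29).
By Fermat: 20^{28} ≡ 1 (mod 29). 201 ≡ 5 (mod 28). So 20^{201} ≡ 20^{5} ≡ 24 (mod 29)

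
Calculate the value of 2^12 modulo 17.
Using repeated squaring. 12 = 8 + 4 (binary 1100). Repeated squaring mod 17: 2^1 ≡ 2; 2^2 ≡ 2² = 4 ≡ 4; 2^4 ≡ 4² = 16 ≡ 16; 2^8 ≡ 16² = 256 ≡ 1. Multiply: 2^12 = 2^8 × 2^4 ≡ 1 × 16 (mod 17): 1 × 16 = 16 ≡ 16. So 2^12 ≡ 16 (mod 17).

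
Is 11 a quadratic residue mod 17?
By Euler's criterion: 11^{8} ≡ 16 (mod 17). Since this equals -1 (≡ 16), 11 is not a QR.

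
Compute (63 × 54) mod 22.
14

(63 × 54) = 3402
3402 mod 22 = 14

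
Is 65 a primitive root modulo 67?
p - 1 = 66 has prime divisors 2, 3, 11. Check 65^(66/q) mod 67 for each: 65^(66/2) = 65^33 ≡ 1, 65^(66/3) = 65^22 ≡ 37, 65^(66/11) = 65^6 ≡ 64 (mod 67). Since 65^33 ≡ 1 (mod 67), the order of 65 divides 33 (in fact the order is 33) ≠ 66, so it is not a primitive root.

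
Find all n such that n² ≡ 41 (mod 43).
The square roots of 41 mod 43 are 16 and 27. Verify: 16² = 256 ≡ 41 (mod 43)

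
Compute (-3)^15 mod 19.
Using repeated squaring. (-3) ≡ 16 (mod 19). 15 = 8 + 4 + 2 + 1 (binary 1111). Repeated squaring mod 19: 16^1 ≡ 16; 16^2 ≡ 16² = 256 ≡ 9; 16^4 ≡ 9² = 81 ≡ 5; 16^8 ≡ 5² = 25 ≡ 6. Multiply: (-3)^15 ≡ 16^8 × 16^4 × 16^2 × 16^1 ≡ 6 × 5 × 9 × 16 (mod 19): 6 × 5 = 30 ≡ 11; 11 × 9 = 99 ≡ 4; 4 × 16 = 64 ≡ 7. So (-3)^15 ≡ 7 (mod 19).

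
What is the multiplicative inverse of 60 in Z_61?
60^(-1) ≡ 60 (mod 61). Verification: 60 × 60 = 3600 ≡ 1 (mod 61)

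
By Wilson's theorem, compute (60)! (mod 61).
By Wilson's theorem, (60)! ≡ -1 ≡ 60 (mod 61)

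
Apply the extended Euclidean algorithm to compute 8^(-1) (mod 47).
Extended GCD: 8(6) + 47(-1) = 1. So 8^(-1) ≡ 6 ≡ 6 (mod 47). Verify: 8 × 6 = 48 ≡ 1 (mod 47)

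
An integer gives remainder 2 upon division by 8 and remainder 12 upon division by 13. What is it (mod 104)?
M = 8 × 13 = 104. M₁ = 13, y₁ ≡ 5 (mod 8). M₂ = 8, y₂ ≡ 5 (mod 13). r = 2×13×5 + 12×8×5 ≡ 90 (mod 104). The smallest positive such number is 90.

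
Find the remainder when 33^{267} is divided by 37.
By Fermat: 33^{36} ≡ 1 (mod 37). 267 = 7×36 + 15. So 33^{267} ≡ 33^{15} ≡ 26 (mod 37)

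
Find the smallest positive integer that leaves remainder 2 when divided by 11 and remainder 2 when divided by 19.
M = 11 × 19 = 209. M₁ = 19, y₁ ≡ 7 (mod 11). M₂ = 11, y₂ ≡ 7 (mod 19). m = 2×19×7 + 2×11×7 ≡ 2 (mod 209). The smallest positive such number is 2.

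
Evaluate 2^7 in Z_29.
7 = 4 + 2 + 1 (binary 111). Repeated squaring mod 29: 2^1 ≡ 2; 2^2 ≡ 2² = 4 ≡ 4; 2^4 ≡ 4² = 16 ≡ 16. Multiply: 2^7 = 2^4 × 2^2 × 2^1 ≡ 16 × 4 × 2 (mod 29): 16 × 4 = 64 ≡ 6; 6 × 2 = 12 ≡ 12. So 2^7 ≡ 12 (mod 29).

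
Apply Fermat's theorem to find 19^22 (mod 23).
By Fermat's Little Theorem, 19^{22} ≡ 1 (mod 23) since 23 is prime and gcd(19, 23) = 1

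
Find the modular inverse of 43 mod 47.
43^(-1) ≡ 35 (mod 47). Verification: 43 × 35 = 1505 ≡ 1 (mod 47)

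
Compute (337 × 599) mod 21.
11

(337 × 599) = 201863
201863 mod 21 = 11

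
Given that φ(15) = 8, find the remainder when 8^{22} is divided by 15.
By Euler: 8^{8} ≡ 1 (mod 15) since gcd(8, 15) = 1. 22 = 2×8 + 6. So 8^{22} ≡ 8^{6} ≡ 4 (mod 15)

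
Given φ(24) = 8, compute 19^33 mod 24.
By Euler: 19^{8} ≡ 1 (mod 24) since gcd(19, 24) = 1. 33 = 4×8 + 1. So 19^{33} ≡ 19^{1} ≡ 19 (mod 24)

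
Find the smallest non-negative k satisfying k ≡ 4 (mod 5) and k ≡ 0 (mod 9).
M = 5 × 9 = 45. M₁ = 9, y₁ ≡ 4 (mod 5). M₂ = 5, y₂ ≡ 2 (mod 9). k = 4×9×4 + 0×5×2 ≡ 9 (mod 45)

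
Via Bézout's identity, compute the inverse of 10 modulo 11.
Extended GCD: 10(-1) + 11(1) = 1. So 10^(-1) ≡ 10 ≡ 10 (mod 11). Verify: 10 × 10 = 100 ≡ 1 (mod 11)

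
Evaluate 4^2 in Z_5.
2 = 2 (binary 10). Repeated squaring mod 5: 4^1 ≡ 4; 4^2 ≡ 4² = 16 ≡ 1. So 4^2 ≡ 1 (mod 5).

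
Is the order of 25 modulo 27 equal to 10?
No, the actual order is 9, not 10.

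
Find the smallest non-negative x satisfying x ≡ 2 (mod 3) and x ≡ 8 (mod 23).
M = 3 × 23 = 69. M₁ = 23, y₁ ≡ 2 (mod 3). M₂ = 3, y₂ ≡ 8 (mod 23). x = 2×23×2 + 8×3×8 ≡ 8 (mod 69)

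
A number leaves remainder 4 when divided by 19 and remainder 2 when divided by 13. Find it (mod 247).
M = 19 × 13 = 247. M₁ = 13, y₁ ≡ 3 (mod 19). M₂ = 19, y₂ ≡ 11 (mod 13). k = 4×13×3 + 2×19×11 ≡ 80 (mod 247)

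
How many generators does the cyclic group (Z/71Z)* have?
24

The number of primitive roots modulo p is φ(p-1) = φ(70)
φ(70) = 24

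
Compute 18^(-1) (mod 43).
18^(-1) ≡ 12 (mod 43). Verification: 18 × 12 = 216 ≡ 1 (mod 43)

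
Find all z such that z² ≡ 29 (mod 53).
The square roots of 29 mod 53 are 33 and 20. Verify: 33² = 1089 ≡ 29 (mod 53)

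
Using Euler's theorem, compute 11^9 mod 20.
By Euler: 11^{8} ≡ 1 (mod 20) since gcd(11, 20) = 1. 9 = 1×8 + 1. So 11^{9} ≡ 11^{1} ≡ 11 (mod 20)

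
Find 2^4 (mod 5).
4 = 4 (binary 100). Repeated squaring mod 5: 2^1 ≡ 2; 2^2 ≡ 2² = 4 ≡ 4; 2^4 ≡ 4² = 16 ≡ 1. So 2^4 ≡ 1 (mod 5).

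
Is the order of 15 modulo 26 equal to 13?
No, the actual order is 12, not 13.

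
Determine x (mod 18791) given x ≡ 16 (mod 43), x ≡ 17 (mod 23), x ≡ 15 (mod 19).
661

Using the Chinese Remainder Theorem:
M = product of moduli = 18791
For equation 1: M_1 = 437, 437 ≡ 7 (mod 43), inverse of 437 mod 43 is 37 (check: 7 × 37 = 259 ≡ 1 (mod 43))
For equation 2: M_2 = 817, 817 ≡ 12 (mod 23), inverse of 817 mod 23 is 2 (check: 12 × 2 = 24 ≡ 1 (mod 23))
For equation 3: M_3 = 989, 989 ≡ 1 (mod 19), inverse of 989 mod 19 is 1 (check: 1 × 1 = 1 ≡ 1 (mod 19))
Combine: x ≡ Σ r_i×M_i×(M_i⁻¹ mod m_i) = 16×437×37 + 17×817×2 + 15×989×1 = 258704 + 27778 + 14835 = 301317
301317 mod 18791 = 661
x ≡ 661 (mod 18791)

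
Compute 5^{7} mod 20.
5

Using successive squaring:
Binary expansion of 7: 111
Powers of 5 mod 20 (each is the square of the previous):
  5^1 ≡ 5 (mod 20)
  5^2 ≡ 5² = 25 ≡ 5 (mod 20)
  5^4 ≡ 5² = 25 ≡ 5 (mod 20)
7 = 4 + 2 + 1, so 5^7 = 5^4 × 5^2 × 5^1 ≡ 5 × 5 × 5 (mod 20)
Multiplying step by step:
  5 × 5 = 25 ≡ 5 (mod 20)
  5 × 5 = 25 ≡ 5 (mod 20)
Result: 5^7 ≡ 5 (mod 20)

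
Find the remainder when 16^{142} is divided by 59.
By Fermat: 16^{58} ≡ 1 (mod 59). 142 = 2×58 + 26. So 16^{142} ≡ 16^{26} ≡ 26 (mod 59)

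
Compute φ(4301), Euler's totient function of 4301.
3520

Prime factorization: 4301 = 11 × 17 × 23
Using the formula φ(n) = n × Π(1 - 1/p) for each prime factor p:
φ(4301) = 4301 × (1 - 1/11) × (1 - 1/17) × (1 - 1/23)
φ(4301) = 3520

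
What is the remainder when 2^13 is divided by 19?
Using repeated squaring. 13 = 8 + 4 + 1 (binary 1101). Repeated squaring mod 19: 2^1 ≡ 2; 2^2 ≡ 2² = 4 ≡ 4; 2^4 ≡ 4² = 16 ≡ 16; 2^8 ≡ 16² = 256 ≡ 9. Multiply: 2^13 = 2^8 × 2^4 × 2^1 ≡ 9 × 16 × 2 (mod 19): 9 × 16 = 144 ≡ 11; 11 × 2 = 22 ≡ 3. So 2^13 ≡ 3 (mod 19).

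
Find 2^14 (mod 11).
Using Fermat: 2^{10} ≡ 1 (mod 11). 14 ≡ 4 (mod 10). So 2^{14} ≡ 2^{4} ≡ 5 (mod 11)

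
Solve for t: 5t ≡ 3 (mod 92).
19

Since gcd(5, 92) = 1 divides 3, a solution exists.
Multiply both sides by the inverse of 5 mod 92:
  5^(-1) mod 92 = 37
  x ≡ 37 × 3 ≡ 111 ≡ 19 (mod 92)
Verification: 5 × 19 = 95 = 1 × 92 + 3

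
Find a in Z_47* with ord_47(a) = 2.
46 has order 2 mod 47 since 46^{2} ≡ 1 (mod 47) and no smaller power works.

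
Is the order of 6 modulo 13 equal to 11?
No, the actual order is 12, not 11.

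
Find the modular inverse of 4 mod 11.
4^(-1) ≡ 3 (mod 11). Verification: 4 × 3 = 12 ≡ 1 (mod 11)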